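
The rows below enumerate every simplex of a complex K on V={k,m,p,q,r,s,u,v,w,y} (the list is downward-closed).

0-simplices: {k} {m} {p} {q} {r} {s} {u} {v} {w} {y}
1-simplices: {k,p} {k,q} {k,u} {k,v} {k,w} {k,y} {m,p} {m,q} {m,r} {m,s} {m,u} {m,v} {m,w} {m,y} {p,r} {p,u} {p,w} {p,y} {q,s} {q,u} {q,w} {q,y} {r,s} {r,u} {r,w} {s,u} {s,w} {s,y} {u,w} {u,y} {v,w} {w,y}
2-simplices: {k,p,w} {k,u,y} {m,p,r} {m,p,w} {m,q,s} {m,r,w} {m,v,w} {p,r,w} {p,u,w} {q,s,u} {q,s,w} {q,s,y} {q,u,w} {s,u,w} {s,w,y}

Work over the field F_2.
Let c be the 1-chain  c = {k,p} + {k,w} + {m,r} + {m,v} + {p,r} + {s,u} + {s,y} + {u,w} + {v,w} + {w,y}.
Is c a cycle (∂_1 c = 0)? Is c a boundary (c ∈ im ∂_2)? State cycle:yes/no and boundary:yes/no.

n_0=10 n_1=32 n_2=15  [Z2]
∂1: piv[kp,kq,ku,kv,kw,ky,mp,mr,ms] rk=9  ker:mq,mu,mv,mw,my,pr,pu,pw,py,qs,qu,qw,qy,rs,ru,rw,su,sw,sy,uw,uy,vw,wy
∂2: piv[kpw,kuy,mpr,mpw,mqs,mrw,mvw,puw,qsu,qsw,qsy,quw,swy] rk=13  ker:prw,suw
∂1c = 0
c vs im∂2: reduces to 0 ⇒ boundary

cycle:yes boundary:yes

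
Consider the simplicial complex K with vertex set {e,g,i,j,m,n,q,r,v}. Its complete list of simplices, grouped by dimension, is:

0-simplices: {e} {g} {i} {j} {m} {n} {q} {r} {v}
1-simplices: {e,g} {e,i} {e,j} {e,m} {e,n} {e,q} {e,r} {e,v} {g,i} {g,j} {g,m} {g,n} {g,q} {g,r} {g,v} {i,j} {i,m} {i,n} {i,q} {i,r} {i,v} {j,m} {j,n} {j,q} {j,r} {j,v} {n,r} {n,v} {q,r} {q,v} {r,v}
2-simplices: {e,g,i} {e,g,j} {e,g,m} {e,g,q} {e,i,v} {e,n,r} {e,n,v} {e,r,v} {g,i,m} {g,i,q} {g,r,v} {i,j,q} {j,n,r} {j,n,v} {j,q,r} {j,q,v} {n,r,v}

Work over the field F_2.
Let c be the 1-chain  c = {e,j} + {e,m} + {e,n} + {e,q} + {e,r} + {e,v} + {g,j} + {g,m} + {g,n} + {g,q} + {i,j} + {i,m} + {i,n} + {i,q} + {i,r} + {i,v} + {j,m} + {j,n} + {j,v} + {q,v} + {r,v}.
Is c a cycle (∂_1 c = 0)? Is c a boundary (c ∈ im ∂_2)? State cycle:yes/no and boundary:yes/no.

n_0=9 n_1=31 n_2=17  [Z2]
∂1: piv[eg,ei,ej,em,en,eq,er,ev] rk=8  ker:gi,gj,gm,gn,gq,gr,gv,ij,im,in,iq,ir,iv,jm,jn,jq,jr,jv,nr,nv,qr,qv,rv
∂2: piv[egi,egj,egm,egq,eiv,enr,env,erv,gim,giq,grv,ijq,jnr,jnv,jqr,jqv] rk=16  ker:nrv
∂1c = {r} + {v}

cycle:no boundary:no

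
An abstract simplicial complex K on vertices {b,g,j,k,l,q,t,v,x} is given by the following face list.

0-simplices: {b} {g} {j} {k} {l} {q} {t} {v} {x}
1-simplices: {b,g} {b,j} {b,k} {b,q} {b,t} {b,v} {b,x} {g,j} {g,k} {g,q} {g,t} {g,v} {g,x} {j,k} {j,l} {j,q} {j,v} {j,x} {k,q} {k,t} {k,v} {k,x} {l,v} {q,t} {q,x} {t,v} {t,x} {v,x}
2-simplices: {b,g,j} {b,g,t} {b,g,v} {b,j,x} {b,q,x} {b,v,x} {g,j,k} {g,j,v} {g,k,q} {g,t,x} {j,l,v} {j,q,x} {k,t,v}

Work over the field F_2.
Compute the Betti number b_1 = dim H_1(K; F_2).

n_0=9 n_1=28 n_2=13  [Z2]
∂1: piv[bg,bj,bk,bq,bt,bv,bx,jl] rk=8  ker:gj,gk,gq,gt,gv,gx,jk,jq,jv,jx,kq,kt,kv,kx,lv,qt,qx,tv,tx,vx
∂2: piv[bgj,bgt,bgv,bjx,bqx,bvx,gjk,gjv,gkq,gtx,jlv,jqx,ktv] rk=13
b_1=(28−8)−13=7

b_1=7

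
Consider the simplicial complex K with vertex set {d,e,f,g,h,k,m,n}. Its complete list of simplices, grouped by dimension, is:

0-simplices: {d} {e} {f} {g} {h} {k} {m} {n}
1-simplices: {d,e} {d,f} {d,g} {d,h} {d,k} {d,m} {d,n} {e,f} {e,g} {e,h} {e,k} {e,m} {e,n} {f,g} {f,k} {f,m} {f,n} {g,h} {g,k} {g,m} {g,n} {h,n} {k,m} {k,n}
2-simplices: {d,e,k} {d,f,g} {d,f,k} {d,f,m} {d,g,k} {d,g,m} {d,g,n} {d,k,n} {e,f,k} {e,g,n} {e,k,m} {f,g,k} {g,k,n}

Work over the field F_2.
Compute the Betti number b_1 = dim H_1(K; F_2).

n_0=8 n_1=24 n_2=13  [Z2]
∂1: piv[de,df,dg,dh,dk,dm,dn] rk=7  ker:ef,eg,eh,ek,em,en,fg,fk,fm,fn,gh,gk,gm,gn,hn,km,kn
∂2: piv[dek,dfg,dfk,dfm,dgk,dgm,dgn,dkn,efk,egn,ekm] rk=11  ker:fgk,gkn
b_1=(24−7)−11=6

b_1=6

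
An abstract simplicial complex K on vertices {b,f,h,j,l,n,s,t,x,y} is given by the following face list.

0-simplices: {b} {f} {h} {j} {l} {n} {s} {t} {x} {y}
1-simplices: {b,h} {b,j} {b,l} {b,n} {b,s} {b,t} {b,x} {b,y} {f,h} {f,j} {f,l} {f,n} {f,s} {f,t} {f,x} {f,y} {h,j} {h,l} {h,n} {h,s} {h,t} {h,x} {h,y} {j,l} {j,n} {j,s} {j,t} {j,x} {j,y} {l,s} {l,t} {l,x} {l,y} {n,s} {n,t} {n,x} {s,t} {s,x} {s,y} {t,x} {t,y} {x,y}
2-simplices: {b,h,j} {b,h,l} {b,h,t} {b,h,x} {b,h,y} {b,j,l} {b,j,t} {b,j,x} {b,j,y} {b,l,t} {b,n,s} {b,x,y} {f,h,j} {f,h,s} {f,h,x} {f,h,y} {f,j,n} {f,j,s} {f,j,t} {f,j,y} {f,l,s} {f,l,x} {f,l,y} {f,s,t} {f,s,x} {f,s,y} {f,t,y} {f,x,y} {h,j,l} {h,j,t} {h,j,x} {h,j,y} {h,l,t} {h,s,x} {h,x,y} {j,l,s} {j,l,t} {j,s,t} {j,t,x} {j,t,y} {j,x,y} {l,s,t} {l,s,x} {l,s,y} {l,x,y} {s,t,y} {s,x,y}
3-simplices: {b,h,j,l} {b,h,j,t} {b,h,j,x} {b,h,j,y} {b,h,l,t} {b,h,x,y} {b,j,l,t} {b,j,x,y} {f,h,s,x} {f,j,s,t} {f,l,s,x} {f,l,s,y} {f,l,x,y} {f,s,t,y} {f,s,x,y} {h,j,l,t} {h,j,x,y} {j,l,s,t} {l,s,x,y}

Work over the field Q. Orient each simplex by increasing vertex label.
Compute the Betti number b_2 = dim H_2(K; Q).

b_2=3

n_0=10 n_1=42 n_2=47 n_3=19  [Q]
∂1: piv[bh,bj,bl,bn,bs,bt,bx,by,fh] rk=9  ker:fj,fl,fn,fs,ft,fx,fy,hj,hl,hn,hs,ht,hx,hy,jl,jn,js,jt,jx,jy,ls,lt,lx,ly,ns,nt,nx,st,sx,sy,tx,ty,xy
∂2: piv[bhj,bhl,bht,bhx,bhy,bjl,bjt,bjx,bjy,blt,bns,bxy,fhj,fhs,fhx,fhy,fjn,fjs,fjt,fls,flx,fly,fst,fsx,fsy,fty,jls,jtx] rk=28  ker:fjy,fxy,hjl,hjt,hjx,hjy,hlt,hsx,hxy,jlt,jst,jty,jxy,lst,lsx,lsy,lxy,sty,sxy
∂3: piv[bhjl,bhjt,bhjx,bhjy,bhlt,bhxy,bjlt,bjxy,fhsx,fjst,flsx,flsy,flxy,fsty,fsxy,jlst] rk=16  ker:hjlt,hjxy,lsxy
b_2=(47−28)−16=3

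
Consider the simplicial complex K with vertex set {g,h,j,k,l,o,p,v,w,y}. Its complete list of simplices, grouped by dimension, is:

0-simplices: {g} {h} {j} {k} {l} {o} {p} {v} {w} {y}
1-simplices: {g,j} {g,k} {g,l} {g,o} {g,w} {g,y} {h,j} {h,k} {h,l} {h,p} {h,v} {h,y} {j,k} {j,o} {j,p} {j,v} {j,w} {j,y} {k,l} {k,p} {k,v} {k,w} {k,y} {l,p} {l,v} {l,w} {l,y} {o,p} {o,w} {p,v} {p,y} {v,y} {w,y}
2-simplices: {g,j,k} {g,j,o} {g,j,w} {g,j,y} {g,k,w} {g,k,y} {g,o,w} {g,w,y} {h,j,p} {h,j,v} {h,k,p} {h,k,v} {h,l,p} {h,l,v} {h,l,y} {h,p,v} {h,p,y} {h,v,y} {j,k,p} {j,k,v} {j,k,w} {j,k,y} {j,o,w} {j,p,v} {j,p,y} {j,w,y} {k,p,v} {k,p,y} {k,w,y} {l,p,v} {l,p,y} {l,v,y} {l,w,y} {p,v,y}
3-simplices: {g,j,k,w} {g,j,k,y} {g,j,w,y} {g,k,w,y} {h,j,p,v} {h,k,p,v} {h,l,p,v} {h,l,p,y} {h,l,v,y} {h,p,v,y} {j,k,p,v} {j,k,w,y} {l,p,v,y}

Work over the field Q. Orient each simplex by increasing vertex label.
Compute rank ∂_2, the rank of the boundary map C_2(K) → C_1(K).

n_0=10 n_1=33 n_2=34 n_3=13  [Q]
∂1: piv[gj,gk,gl,go,gw,gy,hj,hp,hv] rk=9  ker:hk,hl,hy,jk,jo,jp,jv,jw,jy,kl,kp,kv,kw,ky,lp,lv,lw,ly,op,ow,pv,py,vy,wy
∂2: piv[gjk,gjo,gjw,gjy,gkw,gky,gow,gwy,hjp,hjv,hkp,hkv,hlp,hlv,hly,hpv,hpy,hvy,jkp,jpy,lwy] rk=21  ker:jkv,jkw,jky,jow,jpv,jwy,kpv,kpy,kwy,lpv,lpy,lvy,pvy
∂3: piv[gjkw,gjky,gjwy,gkwy,hjpv,hkpv,hlpv,hlpy,hlvy,hpvy,jkpv] rk=11  ker:jkwy,lpvy
rk∂_2=21

rank∂_2=21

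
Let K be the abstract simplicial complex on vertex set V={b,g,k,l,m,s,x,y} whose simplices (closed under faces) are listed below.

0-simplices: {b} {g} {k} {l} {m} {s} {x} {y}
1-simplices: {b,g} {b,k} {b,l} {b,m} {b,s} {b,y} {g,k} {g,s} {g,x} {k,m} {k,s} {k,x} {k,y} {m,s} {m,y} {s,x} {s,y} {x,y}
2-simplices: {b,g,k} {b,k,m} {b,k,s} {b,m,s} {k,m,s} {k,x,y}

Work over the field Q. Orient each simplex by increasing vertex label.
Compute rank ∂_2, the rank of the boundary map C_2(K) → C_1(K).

n_0=8 n_1=18 n_2=6  [Q]
∂1: piv[bg,bk,bl,bm,bs,by,gx] rk=7  ker:gk,gs,km,ks,kx,ky,ms,my,sx,sy,xy
∂2: piv[bgk,bkm,bks,bms,kxy] rk=5  ker:kms
rk∂_2=5

rank∂_2=5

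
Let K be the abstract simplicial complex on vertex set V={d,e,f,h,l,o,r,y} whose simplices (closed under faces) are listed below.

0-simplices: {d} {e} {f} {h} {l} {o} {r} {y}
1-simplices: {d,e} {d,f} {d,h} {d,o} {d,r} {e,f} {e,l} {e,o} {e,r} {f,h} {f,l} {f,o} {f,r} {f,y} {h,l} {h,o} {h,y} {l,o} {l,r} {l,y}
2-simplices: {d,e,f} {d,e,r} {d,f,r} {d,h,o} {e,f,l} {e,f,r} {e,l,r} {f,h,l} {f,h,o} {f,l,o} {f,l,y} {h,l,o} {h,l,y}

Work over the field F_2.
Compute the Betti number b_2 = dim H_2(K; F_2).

n_0=8 n_1=20 n_2=13  [Z2]
∂1: piv[de,df,dh,do,dr,el,fy] rk=7  ker:ef,eo,er,fh,fl,fo,fr,hl,ho,hy,lo,lr,ly
∂2: piv[def,der,dfr,dho,efl,elr,fhl,fho,flo,fly,hly] rk=11  ker:efr,hlo
b_2=(13−11)−0=2

b_2=2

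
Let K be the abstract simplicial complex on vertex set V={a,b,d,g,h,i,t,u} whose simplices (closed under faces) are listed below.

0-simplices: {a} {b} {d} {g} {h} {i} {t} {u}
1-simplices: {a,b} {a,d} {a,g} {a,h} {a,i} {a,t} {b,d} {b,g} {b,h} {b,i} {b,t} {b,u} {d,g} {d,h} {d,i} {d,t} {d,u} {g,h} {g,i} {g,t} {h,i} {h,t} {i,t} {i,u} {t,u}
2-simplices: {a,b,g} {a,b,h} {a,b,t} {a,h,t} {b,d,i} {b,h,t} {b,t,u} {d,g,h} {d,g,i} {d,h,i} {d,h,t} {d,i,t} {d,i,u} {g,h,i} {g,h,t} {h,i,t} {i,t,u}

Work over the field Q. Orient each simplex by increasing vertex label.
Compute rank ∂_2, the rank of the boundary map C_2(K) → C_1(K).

n_0=8 n_1=25 n_2=17  [Q]
∂1: piv[ab,ad,ag,ah,ai,at,bu] rk=7  ker:bd,bg,bh,bi,bt,dg,dh,di,dt,du,gh,gi,gt,hi,ht,it,iu,tu
∂2: piv[abg,abh,abt,aht,bdi,btu,dgh,dgi,dhi,dht,dit,diu,ght,itu] rk=14  ker:bht,ghi,hit
rk∂_2=14

rank∂_2=14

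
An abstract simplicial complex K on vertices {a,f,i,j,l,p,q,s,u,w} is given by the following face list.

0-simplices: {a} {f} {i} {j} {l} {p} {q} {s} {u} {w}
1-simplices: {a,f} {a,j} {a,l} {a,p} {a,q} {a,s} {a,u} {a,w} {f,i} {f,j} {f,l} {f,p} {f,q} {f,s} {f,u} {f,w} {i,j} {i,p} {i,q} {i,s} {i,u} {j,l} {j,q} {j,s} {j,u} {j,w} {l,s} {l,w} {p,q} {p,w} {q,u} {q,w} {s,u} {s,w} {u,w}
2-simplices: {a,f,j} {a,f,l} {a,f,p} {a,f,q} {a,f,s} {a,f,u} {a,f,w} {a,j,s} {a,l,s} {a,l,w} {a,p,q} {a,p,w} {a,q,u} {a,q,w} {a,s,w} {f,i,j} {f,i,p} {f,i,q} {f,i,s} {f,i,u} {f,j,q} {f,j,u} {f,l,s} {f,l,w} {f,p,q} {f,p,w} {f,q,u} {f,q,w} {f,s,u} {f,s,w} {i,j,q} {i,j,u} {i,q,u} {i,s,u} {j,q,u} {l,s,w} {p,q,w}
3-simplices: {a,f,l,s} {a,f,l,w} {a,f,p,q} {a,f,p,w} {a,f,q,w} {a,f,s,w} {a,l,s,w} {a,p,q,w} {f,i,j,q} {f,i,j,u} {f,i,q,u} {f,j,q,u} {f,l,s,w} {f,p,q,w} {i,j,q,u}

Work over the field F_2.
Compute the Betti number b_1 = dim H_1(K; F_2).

n_0=10 n_1=35 n_2=37 n_3=15  [Z2]
∂1: piv[af,aj,al,ap,aq,as,au,aw,fi] rk=9  ker:fj,fl,fp,fq,fs,fu,fw,ij,ip,iq,is,iu,jl,jq,js,ju,jw,ls,lw,pq,pw,qu,qw,su,sw,uw
∂2: piv[afj,afl,afp,afq,afs,afu,afw,ajs,als,alw,apq,apw,aqu,aqw,asw,fij,fip,fiq,fis,fiu,fjq,fju,fsu] rk=23  ker:fls,flw,fpq,fpw,fqu,fqw,fsw,ijq,iju,iqu,isu,jqu,lsw,pqw
∂3: piv[afls,aflw,afpq,afpw,afqw,afsw,alsw,apqw,fijq,fiju,fiqu,fjqu] rk=12  ker:flsw,fpqw,ijqu
b_1=(35−9)−23=3

b_1=3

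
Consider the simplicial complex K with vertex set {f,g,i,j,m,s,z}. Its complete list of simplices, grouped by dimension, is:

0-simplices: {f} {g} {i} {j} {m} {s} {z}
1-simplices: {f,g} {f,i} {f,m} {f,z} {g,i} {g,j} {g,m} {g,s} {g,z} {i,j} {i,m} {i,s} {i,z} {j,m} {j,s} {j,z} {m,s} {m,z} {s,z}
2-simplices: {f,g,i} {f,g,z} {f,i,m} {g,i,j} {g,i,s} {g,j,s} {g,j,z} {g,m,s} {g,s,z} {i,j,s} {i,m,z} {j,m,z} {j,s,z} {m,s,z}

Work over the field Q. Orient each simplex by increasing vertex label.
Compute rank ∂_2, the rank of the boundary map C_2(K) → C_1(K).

n_0=7 n_1=19 n_2=14  [Q]
∂1: piv[fg,fi,fm,fz,gj,gs] rk=6  ker:gi,gm,gz,ij,im,is,iz,jm,js,jz,ms,mz,sz
∂2: piv[fgi,fgz,fim,gij,gis,gjs,gjz,gms,gsz,imz,jmz,msz] rk=12  ker:ijs,jsz
rk∂_2=12

rank∂_2=12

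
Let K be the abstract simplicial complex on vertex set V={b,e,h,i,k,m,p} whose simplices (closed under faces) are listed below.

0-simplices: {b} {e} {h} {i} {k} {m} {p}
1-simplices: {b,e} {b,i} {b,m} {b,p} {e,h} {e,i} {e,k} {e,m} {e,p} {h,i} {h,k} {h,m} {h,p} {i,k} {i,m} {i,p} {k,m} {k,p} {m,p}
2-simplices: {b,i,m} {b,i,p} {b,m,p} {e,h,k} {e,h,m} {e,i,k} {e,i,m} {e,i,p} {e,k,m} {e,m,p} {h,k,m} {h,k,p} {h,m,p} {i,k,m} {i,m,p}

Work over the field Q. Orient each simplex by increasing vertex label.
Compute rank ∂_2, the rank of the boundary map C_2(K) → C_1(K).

rank∂_2=11

n_0=7 n_1=19 n_2=15  [Q]
∂1: piv[be,bi,bm,bp,eh,ek] rk=6  ker:ei,em,ep,hi,hk,hm,hp,ik,im,ip,km,kp,mp
∂2: piv[bim,bip,bmp,ehk,ehm,eik,eim,eip,ekm,hkp,hmp] rk=11  ker:emp,hkm,ikm,imp
rk∂_2=11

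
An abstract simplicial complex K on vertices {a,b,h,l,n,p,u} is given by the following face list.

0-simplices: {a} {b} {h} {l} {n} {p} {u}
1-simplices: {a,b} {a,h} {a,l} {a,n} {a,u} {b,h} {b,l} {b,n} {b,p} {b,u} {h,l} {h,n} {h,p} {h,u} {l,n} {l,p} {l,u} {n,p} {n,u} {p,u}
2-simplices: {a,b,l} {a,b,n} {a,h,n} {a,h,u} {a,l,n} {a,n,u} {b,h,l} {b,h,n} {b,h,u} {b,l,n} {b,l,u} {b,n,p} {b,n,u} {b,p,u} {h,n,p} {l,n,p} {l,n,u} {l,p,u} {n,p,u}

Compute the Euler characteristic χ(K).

χ(K)=6

n_0=7 n_1=20 n_2=19
χ=+7−20+19=6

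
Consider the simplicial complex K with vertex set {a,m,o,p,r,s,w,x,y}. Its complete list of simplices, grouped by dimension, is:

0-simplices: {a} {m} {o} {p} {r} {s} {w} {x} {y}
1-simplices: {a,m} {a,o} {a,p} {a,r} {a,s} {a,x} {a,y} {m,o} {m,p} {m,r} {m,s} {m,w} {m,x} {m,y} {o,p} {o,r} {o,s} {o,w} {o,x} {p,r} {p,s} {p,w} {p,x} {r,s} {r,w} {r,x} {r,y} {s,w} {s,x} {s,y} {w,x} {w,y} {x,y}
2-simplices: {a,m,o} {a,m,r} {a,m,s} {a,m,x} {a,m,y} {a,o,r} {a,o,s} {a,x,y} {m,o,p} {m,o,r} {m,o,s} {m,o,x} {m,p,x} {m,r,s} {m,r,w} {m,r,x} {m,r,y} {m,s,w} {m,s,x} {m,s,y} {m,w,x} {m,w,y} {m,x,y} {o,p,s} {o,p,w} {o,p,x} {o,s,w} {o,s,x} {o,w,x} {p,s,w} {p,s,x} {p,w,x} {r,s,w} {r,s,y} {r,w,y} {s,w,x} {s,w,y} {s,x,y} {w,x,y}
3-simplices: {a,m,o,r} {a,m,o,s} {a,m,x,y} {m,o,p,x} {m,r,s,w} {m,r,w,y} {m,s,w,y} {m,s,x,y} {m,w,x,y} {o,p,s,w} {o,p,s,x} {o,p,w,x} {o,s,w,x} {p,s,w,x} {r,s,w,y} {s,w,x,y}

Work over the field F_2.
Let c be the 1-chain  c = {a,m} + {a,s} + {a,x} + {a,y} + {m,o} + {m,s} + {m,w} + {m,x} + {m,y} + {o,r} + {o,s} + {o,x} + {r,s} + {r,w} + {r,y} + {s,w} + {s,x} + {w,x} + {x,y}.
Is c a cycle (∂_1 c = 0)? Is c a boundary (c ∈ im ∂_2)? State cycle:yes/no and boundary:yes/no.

cycle:yes boundary:yes

n_0=9 n_1=33 n_2=39 n_3=16  [Z2]
∂1: piv[am,ao,ap,ar,as,ax,ay,mw] rk=8  ker:mo,mp,mr,ms,mx,my,op,or,os,ow,ox,pr,ps,pw,px,rs,rw,rx,ry,sw,sx,sy,wx,wy,xy
∂2: piv[amo,amr,ams,amx,amy,aor,aos,axy,mop,mox,mpx,mrs,mrw,mrx,mry,msw,msx,msy,mwx,mwy,ops,opw,osw] rk=23  ker:mor,mos,mxy,opx,osx,owx,psw,psx,pwx,rsw,rsy,rwy,swx,swy,sxy,wxy
∂3: piv[amor,amos,amxy,mopx,mrsw,mrwy,mswy,msxy,mwxy,opsw,opsx,opwx,oswx,rswy,swxy] rk=15  ker:pswx
∂1c = 0
c vs im∂2: reduces to 0 ⇒ boundary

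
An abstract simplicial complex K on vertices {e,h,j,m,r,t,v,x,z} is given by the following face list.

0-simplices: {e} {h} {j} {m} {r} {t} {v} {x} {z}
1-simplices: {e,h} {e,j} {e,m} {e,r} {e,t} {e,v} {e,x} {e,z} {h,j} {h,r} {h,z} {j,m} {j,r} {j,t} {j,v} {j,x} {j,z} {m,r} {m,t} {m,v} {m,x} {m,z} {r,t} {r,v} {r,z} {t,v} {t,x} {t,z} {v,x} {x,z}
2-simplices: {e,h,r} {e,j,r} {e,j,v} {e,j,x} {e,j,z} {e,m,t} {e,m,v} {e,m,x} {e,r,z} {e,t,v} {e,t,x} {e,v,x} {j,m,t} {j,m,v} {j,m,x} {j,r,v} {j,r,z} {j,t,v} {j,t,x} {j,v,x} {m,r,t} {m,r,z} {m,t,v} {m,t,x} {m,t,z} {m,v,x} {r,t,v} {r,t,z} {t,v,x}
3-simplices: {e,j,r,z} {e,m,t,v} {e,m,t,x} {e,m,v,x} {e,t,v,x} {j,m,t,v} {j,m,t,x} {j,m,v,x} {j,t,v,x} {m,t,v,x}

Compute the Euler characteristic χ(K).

n_0=9 n_1=30 n_2=29 n_3=10
χ=+9−30+29−10=-2

χ(K)=-2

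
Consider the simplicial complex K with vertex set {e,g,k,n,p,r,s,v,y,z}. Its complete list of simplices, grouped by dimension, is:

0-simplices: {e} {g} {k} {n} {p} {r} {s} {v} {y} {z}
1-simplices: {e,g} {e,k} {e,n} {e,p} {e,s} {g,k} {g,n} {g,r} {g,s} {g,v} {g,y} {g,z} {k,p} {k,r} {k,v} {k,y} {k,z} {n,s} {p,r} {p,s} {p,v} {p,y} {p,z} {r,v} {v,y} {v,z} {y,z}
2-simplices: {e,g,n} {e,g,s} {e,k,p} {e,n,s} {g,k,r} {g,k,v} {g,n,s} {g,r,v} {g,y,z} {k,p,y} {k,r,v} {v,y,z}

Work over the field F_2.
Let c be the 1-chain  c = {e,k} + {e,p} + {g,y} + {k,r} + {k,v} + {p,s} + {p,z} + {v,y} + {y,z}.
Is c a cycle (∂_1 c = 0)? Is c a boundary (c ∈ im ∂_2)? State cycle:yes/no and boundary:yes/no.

n_0=10 n_1=27 n_2=12  [Z2]
∂1: piv[eg,ek,en,ep,es,gr,gv,gy,gz] rk=9  ker:gk,gn,gs,kp,kr,kv,ky,kz,ns,pr,ps,pv,py,pz,rv,vy,vz,yz
∂2: piv[egn,egs,ekp,ens,gkr,gkv,grv,gyz,kpy,vyz] rk=10  ker:gns,krv
∂1c = {g} + {k} + {p} + {r} + {s} + {y}

cycle:no boundary:no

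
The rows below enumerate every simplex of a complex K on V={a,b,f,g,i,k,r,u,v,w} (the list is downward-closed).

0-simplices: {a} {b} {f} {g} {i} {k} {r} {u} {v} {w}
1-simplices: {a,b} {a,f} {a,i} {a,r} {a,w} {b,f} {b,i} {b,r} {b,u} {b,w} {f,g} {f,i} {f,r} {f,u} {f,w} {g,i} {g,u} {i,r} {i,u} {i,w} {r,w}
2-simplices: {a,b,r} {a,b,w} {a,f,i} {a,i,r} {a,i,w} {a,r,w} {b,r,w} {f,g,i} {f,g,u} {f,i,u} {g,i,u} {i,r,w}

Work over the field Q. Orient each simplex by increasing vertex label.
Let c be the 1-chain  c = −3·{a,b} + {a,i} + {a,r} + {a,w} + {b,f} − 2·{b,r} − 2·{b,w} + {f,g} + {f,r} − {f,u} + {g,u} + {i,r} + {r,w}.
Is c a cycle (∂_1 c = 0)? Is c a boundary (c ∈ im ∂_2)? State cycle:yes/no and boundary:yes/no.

n_0=10 n_1=21 n_2=12  [Q]
∂1: piv[ab,af,ai,ar,aw,bu,fg] rk=7  ker:bf,bi,br,bw,fi,fr,fu,fw,gi,gu,ir,iu,iw,rw
∂2: piv[abr,abw,afi,air,aiw,arw,fgi,fgu,fiu] rk=9  ker:brw,giu,irw
∂1c = 0
c vs im∂2: residual ≠ 0 ⇒ not boundary

cycle:yes boundary:no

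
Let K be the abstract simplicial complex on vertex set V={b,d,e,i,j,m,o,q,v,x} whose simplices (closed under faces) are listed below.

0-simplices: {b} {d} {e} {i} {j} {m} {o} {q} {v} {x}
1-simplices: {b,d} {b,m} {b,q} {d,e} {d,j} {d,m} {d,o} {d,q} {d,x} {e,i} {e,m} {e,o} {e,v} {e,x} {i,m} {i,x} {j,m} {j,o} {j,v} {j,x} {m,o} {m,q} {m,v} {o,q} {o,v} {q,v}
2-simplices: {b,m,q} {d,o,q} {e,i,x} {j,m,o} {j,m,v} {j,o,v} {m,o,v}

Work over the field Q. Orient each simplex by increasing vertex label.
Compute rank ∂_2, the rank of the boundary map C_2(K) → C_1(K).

rank∂_2=6

n_0=10 n_1=26 n_2=7  [Q]
∂1: piv[bd,bm,bq,de,dj,do,dx,ei,ev] rk=9  ker:dm,dq,em,eo,ex,im,ix,jm,jo,jv,jx,mo,mq,mv,oq,ov,qv
∂2: piv[bmq,doq,eix,jmo,jmv,jov] rk=6  ker:mov
rk∂_2=6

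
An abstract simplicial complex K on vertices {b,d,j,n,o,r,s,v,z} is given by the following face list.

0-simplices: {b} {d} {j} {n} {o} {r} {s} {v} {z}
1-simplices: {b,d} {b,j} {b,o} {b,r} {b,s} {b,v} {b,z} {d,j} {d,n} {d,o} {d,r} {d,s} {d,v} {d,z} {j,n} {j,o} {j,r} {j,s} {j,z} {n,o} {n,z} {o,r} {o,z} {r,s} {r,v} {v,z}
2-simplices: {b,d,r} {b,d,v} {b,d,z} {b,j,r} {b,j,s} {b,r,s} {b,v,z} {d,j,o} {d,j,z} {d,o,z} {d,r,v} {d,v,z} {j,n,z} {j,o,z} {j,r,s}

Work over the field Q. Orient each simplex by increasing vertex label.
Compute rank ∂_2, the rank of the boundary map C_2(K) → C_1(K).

rank∂_2=12

n_0=9 n_1=26 n_2=15  [Q]
∂1: piv[bd,bj,bo,br,bs,bv,bz,dn] rk=8  ker:dj,do,dr,ds,dv,dz,jn,jo,jr,js,jz,no,nz,or,oz,rs,rv,vz
∂2: piv[bdr,bdv,bdz,bjr,bjs,brs,bvz,djo,djz,doz,drv,jnz] rk=12  ker:dvz,joz,jrs
rk∂_2=12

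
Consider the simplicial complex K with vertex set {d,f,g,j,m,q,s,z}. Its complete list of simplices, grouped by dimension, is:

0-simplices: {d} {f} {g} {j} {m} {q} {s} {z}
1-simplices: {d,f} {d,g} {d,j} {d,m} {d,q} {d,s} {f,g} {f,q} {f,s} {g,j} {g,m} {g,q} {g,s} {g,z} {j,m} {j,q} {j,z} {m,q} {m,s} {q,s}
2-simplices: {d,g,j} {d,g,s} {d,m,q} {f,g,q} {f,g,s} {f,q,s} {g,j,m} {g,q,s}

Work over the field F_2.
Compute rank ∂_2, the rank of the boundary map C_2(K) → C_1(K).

rank∂_2=7

n_0=8 n_1=20 n_2=8  [Z2]
∂1: piv[df,dg,dj,dm,dq,ds,gz] rk=7  ker:fg,fq,fs,gj,gm,gq,gs,jm,jq,jz,mq,ms,qs
∂2: piv[dgj,dgs,dmq,fgq,fgs,fqs,gjm] rk=7  ker:gqs
rk∂_2=7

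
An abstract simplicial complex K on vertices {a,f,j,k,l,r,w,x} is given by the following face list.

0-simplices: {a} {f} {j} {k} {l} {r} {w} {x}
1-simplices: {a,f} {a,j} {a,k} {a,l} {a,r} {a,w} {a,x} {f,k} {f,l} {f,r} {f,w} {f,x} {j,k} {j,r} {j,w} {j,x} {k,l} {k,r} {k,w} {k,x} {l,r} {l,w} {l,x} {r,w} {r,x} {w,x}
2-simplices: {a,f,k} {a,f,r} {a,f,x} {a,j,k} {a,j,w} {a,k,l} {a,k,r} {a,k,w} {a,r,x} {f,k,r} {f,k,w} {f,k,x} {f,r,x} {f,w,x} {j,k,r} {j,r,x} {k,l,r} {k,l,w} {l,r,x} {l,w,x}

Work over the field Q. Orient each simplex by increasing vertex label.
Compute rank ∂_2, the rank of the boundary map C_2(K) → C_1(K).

n_0=8 n_1=26 n_2=20  [Q]
∂1: piv[af,aj,ak,al,ar,aw,ax] rk=7  ker:fk,fl,fr,fw,fx,jk,jr,jw,jx,kl,kr,kw,kx,lr,lw,lx,rw,rx,wx
∂2: piv[afk,afr,afx,ajk,ajw,akl,akr,akw,arx,fkw,fkx,fwx,jkr,jrx,klr,klw,lrx] rk=17  ker:fkr,frx,lwx
rk∂_2=17

rank∂_2=17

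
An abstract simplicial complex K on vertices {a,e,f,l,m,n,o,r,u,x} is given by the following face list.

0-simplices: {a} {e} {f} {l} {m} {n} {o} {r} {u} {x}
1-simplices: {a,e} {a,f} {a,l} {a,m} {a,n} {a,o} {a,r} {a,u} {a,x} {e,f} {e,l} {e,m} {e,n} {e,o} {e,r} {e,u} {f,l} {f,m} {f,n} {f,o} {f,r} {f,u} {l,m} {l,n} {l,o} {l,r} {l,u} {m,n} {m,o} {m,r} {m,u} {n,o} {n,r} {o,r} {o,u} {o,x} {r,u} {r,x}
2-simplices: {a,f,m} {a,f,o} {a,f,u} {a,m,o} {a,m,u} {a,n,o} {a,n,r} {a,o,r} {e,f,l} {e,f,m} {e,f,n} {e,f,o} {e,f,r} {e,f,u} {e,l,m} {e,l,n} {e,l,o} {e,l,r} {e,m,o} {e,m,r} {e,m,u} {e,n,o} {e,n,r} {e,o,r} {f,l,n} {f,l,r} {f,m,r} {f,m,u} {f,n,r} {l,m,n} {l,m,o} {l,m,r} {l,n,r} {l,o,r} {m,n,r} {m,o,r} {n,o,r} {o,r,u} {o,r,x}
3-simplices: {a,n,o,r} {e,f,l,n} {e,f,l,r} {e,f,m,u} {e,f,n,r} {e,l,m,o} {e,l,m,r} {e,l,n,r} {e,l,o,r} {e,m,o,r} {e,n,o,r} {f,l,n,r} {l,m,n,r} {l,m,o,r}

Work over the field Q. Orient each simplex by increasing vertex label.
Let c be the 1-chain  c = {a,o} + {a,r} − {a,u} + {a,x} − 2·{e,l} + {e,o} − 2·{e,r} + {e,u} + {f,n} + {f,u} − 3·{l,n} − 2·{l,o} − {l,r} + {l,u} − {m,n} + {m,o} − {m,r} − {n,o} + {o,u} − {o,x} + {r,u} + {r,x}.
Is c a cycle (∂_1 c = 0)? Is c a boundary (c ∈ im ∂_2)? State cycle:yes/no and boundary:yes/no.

cycle:no boundary:no

n_0=10 n_1=38 n_2=39 n_3=14  [Q]
∂1: piv[ae,af,al,am,an,ao,ar,au,ax] rk=9  ker:ef,el,em,en,eo,er,eu,fl,fm,fn,fo,fr,fu,lm,ln,lo,lr,lu,mn,mo,mr,mu,no,nr,or,ou,ox,ru,rx
∂2: piv[afm,afo,afu,amo,amu,ano,anr,aor,efl,efm,efn,efo,efr,efu,elm,eln,elo,elr,emr,eno,enr,lmn,oru,orx] rk=24  ker:emo,emu,eor,fln,flr,fmr,fmu,fnr,lmo,lmr,lnr,lor,mnr,mor,nor
∂3: piv[anor,efln,eflr,efmu,efnr,elmo,elmr,elnr,elor,emor,enor,lmnr] rk=12  ker:flnr,lmor
∂1c = −2·{a} + 2·{e} − 2·{f} + 3·{l} + {m} − 2·{n} − 5·{r} + 4·{u} + {x}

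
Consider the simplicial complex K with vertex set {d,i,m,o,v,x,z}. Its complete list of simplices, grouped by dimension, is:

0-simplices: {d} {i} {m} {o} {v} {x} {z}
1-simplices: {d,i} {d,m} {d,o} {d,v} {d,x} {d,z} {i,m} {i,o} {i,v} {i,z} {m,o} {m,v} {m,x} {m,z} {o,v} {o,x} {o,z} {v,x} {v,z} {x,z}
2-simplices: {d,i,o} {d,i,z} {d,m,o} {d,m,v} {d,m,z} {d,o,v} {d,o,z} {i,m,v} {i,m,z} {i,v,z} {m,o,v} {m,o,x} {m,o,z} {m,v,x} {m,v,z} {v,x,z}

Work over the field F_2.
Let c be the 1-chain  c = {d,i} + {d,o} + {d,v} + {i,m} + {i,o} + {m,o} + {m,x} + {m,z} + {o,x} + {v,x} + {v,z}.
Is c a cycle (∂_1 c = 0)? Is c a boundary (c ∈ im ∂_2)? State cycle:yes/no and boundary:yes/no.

cycle:no boundary:no

n_0=7 n_1=20 n_2=16  [Z2]
∂1: piv[di,dm,do,dv,dx,dz] rk=6  ker:im,io,iv,iz,mo,mv,mx,mz,ov,ox,oz,vx,vz,xz
∂2: piv[dio,diz,dmo,dmv,dmz,dov,doz,imv,imz,ivz,mox,mvx,vxz] rk=13  ker:mov,moz,mvz
∂1c = {d} + {i} + {v} + {x}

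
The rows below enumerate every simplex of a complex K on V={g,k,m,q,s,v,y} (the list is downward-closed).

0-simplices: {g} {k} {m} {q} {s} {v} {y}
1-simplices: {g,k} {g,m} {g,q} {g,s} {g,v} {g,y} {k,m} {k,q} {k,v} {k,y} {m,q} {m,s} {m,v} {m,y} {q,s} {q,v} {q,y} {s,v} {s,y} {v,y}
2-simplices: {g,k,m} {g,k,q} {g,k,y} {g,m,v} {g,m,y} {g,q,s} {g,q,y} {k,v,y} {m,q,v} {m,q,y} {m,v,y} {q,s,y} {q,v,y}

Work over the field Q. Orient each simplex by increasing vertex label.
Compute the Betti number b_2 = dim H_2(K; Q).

n_0=7 n_1=20 n_2=13  [Q]
∂1: piv[gk,gm,gq,gs,gv,gy] rk=6  ker:km,kq,kv,ky,mq,ms,mv,my,qs,qv,qy,sv,sy,vy
∂2: piv[gkm,gkq,gky,gmv,gmy,gqs,gqy,kvy,mqv,mqy,mvy,qsy] rk=12  ker:qvy
b_2=(13−12)−0=1

b_2=1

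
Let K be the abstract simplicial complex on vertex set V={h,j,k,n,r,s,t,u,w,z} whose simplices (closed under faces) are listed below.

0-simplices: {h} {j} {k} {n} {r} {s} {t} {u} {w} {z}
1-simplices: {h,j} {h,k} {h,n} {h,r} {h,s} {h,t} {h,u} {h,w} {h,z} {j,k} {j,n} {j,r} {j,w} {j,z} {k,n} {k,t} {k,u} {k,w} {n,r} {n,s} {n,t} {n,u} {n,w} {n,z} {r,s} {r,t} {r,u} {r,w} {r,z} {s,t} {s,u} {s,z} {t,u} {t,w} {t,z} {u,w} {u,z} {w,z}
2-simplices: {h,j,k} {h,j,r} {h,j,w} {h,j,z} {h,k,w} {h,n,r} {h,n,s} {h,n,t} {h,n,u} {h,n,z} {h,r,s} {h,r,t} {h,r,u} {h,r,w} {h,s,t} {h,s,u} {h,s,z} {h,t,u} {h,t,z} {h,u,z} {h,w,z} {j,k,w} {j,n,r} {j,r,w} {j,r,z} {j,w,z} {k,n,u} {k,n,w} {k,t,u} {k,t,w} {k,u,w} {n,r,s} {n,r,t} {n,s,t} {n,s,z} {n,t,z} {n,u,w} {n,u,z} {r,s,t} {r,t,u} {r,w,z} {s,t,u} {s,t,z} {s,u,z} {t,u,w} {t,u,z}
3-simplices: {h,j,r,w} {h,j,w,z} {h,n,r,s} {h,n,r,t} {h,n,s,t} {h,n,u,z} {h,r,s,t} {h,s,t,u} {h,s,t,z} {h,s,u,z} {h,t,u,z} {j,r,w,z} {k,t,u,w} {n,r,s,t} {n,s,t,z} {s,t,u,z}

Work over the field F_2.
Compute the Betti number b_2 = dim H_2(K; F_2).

b_2=4

n_0=10 n_1=38 n_2=46 n_3=16  [Z2]
∂1: piv[hj,hk,hn,hr,hs,ht,hu,hw,hz] rk=9  ker:jk,jn,jr,jw,jz,kn,kt,ku,kw,nr,ns,nt,nu,nw,nz,rs,rt,ru,rw,rz,st,su,sz,tu,tw,tz,uw,uz,wz
∂2: piv[hjk,hjr,hjw,hjz,hkw,hnr,hns,hnt,hnu,hnz,hrs,hrt,hru,hrw,hst,hsu,hsz,htu,htz,huz,hwz,jnr,jrz,knu,knw,ktu,ktw,kuw] rk=28  ker:jkw,jrw,jwz,nrs,nrt,nst,nsz,ntz,nuw,nuz,rst,rtu,rwz,stu,stz,suz,tuw,tuz
∂3: piv[hjrw,hjwz,hnrs,hnrt,hnst,hnuz,hrst,hstu,hstz,hsuz,htuz,jrwz,ktuw,nstz] rk=14  ker:nrst,stuz
b_2=(46−28)−14=4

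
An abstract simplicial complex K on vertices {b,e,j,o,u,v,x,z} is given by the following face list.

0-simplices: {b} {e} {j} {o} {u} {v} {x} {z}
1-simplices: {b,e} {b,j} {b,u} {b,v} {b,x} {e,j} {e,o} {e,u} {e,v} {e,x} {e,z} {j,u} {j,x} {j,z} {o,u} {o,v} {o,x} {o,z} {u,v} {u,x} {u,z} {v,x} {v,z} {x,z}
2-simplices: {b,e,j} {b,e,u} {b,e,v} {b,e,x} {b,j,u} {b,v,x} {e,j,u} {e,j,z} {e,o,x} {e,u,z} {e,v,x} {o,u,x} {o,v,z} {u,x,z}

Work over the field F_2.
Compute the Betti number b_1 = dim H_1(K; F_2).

b_1=5

n_0=8 n_1=24 n_2=14  [Z2]
∂1: piv[be,bj,bu,bv,bx,eo,ez] rk=7  ker:ej,eu,ev,ex,ju,jx,jz,ou,ov,ox,oz,uv,ux,uz,vx,vz,xz
∂2: piv[bej,beu,bev,bex,bju,bvx,ejz,eox,euz,oux,ovz,uxz] rk=12  ker:eju,evx
b_1=(24−7)−12=5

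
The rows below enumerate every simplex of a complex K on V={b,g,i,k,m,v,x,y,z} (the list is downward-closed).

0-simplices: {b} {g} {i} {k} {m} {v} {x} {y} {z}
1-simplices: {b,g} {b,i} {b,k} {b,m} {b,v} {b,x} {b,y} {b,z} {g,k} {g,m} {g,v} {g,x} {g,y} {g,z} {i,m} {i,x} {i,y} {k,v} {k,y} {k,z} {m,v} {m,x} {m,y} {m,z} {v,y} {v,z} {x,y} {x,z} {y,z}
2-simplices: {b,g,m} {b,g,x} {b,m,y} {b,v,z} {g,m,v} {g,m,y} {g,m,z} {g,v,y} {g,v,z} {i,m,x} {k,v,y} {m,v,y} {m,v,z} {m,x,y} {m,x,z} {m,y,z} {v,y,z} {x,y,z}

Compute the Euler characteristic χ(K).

n_0=9 n_1=29 n_2=18
χ=+9−29+18=-2

χ(K)=-2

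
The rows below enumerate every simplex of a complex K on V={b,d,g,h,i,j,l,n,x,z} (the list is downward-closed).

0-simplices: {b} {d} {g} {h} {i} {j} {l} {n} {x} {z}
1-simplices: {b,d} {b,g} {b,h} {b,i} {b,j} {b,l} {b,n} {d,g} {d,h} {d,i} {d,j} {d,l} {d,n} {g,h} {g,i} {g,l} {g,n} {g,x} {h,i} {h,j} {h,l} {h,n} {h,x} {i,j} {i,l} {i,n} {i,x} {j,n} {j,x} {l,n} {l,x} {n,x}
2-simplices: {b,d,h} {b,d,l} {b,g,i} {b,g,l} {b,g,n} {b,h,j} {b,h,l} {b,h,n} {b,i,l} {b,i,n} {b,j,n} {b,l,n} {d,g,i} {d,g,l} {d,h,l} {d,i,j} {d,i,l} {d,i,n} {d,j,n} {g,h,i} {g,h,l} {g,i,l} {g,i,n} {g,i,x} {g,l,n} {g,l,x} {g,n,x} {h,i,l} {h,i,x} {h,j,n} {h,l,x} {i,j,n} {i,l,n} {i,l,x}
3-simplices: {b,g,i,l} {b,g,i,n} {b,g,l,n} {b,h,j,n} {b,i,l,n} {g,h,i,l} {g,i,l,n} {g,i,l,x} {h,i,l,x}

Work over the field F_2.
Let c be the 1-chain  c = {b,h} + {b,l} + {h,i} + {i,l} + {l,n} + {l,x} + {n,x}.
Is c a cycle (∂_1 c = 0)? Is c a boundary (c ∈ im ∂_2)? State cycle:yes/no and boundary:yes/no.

cycle:yes boundary:yes

n_0=10 n_1=32 n_2=34 n_3=9  [Z2]
∂1: piv[bd,bg,bh,bi,bj,bl,bn,gx] rk=8  ker:dg,dh,di,dj,dl,dn,gh,gi,gl,gn,hi,hj,hl,hn,hx,ij,il,in,ix,jn,jx,ln,lx,nx
∂2: piv[bdh,bdl,bgi,bgl,bgn,bhj,bhl,bhn,bil,bin,bjn,bln,dgi,dgl,dij,din,djn,ghi,ghl,gix,glx,gnx,hix] rk=23  ker:dhl,dil,gil,gin,gln,hil,hjn,hlx,ijn,iln,ilx
∂3: piv[bgil,bgin,bgln,bhjn,biln,ghil,gilx,hilx] rk=8  ker:giln
∂1c = 0
c vs im∂2: reduces to 0 ⇒ boundary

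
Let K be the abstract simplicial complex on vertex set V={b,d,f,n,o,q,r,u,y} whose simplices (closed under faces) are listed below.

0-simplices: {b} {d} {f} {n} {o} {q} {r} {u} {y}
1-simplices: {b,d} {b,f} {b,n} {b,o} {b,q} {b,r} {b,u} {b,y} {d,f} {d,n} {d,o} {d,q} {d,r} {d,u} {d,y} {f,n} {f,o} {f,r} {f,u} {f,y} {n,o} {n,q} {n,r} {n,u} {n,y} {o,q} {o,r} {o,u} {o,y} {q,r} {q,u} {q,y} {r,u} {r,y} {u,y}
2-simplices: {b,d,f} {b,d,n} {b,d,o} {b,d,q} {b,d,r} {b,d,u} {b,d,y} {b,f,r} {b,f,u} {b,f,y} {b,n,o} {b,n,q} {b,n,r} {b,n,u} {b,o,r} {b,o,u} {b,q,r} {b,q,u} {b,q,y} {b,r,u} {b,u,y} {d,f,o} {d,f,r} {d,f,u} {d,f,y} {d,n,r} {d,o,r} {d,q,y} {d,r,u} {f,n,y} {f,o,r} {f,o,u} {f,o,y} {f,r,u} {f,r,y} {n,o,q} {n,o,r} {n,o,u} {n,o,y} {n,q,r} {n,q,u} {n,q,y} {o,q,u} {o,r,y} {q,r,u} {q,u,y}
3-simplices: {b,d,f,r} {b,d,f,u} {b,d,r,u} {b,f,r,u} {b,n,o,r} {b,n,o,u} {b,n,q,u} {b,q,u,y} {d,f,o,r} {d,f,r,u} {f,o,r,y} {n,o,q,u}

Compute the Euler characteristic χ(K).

n_0=9 n_1=35 n_2=46 n_3=12
χ=+9−35+46−12=8

χ(K)=8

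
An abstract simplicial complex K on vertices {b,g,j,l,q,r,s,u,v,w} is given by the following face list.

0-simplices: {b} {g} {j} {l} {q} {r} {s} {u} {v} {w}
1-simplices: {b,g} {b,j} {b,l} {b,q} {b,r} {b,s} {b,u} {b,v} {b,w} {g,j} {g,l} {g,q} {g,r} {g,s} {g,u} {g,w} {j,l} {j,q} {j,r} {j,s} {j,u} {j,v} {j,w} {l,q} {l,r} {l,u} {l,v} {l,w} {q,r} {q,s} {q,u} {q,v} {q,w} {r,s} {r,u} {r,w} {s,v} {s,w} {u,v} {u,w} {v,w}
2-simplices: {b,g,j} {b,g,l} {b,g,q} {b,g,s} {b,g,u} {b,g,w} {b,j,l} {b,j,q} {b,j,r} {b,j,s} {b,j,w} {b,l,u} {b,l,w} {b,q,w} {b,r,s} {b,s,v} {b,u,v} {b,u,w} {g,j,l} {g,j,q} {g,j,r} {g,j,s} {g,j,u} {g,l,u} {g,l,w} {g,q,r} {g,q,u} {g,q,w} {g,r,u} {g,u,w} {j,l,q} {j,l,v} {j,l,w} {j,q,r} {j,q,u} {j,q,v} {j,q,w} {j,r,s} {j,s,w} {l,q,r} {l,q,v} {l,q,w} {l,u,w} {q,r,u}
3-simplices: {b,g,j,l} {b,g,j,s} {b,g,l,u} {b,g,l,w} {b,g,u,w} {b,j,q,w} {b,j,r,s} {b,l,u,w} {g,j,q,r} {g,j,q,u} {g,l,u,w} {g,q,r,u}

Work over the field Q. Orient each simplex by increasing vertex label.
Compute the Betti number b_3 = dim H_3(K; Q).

n_0=10 n_1=41 n_2=44 n_3=12  [Q]
∂1: piv[bg,bj,bl,bq,br,bs,bu,bv,bw] rk=9  ker:gj,gl,gq,gr,gs,gu,gw,jl,jq,jr,js,ju,jv,jw,lq,lr,lu,lv,lw,qr,qs,qu,qv,qw,rs,ru,rw,sv,sw,uv,uw,vw
∂2: piv[bgj,bgl,bgq,bgs,bgu,bgw,bjl,bjq,bjr,bjs,bjw,blu,blw,bqw,brs,bsv,buv,buw,gjr,gju,gqr,gqu,gru,jlq,jlv,jqv,jsw,lqr] rk=28  ker:gjl,gjq,gjs,glu,glw,gqw,guw,jlw,jqr,jqu,jqw,jrs,lqv,lqw,luw,qru
∂3: piv[bgjl,bgjs,bglu,bglw,bguw,bjqw,bjrs,bluw,gjqr,gjqu,gqru] rk=11  ker:gluw
b_3=(12−11)−0=1

b_3=1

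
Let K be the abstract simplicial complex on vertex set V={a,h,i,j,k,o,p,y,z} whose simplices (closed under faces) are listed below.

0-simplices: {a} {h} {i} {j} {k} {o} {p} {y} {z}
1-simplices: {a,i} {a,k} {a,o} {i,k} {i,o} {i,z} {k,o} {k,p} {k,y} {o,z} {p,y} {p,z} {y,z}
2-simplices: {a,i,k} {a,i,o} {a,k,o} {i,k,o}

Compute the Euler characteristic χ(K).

χ(K)=0

n_0=9 n_1=13 n_2=4
χ=+9−13+4=0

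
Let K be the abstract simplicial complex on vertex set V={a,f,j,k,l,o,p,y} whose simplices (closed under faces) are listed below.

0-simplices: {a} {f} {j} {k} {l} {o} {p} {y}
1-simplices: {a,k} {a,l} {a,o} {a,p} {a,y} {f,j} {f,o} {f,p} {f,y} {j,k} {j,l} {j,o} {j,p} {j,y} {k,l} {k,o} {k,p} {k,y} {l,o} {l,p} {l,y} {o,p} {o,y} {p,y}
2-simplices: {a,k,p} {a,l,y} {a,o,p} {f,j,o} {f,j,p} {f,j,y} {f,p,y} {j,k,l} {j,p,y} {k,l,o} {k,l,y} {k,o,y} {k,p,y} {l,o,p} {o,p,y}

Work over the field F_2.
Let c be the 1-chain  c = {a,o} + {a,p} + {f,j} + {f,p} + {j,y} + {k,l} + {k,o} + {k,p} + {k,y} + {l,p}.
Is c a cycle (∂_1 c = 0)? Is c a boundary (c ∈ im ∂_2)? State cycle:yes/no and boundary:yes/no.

cycle:yes boundary:yes

n_0=8 n_1=24 n_2=15  [Z2]
∂1: piv[ak,al,ao,ap,ay,fj,fo] rk=7  ker:fp,fy,jk,jl,jo,jp,jy,kl,ko,kp,ky,lo,lp,ly,op,oy,py
∂2: piv[akp,aly,aop,fjo,fjp,fjy,fpy,jkl,klo,kly,koy,kpy,lop,opy] rk=14  ker:jpy
∂1c = 0
c vs im∂2: reduces to 0 ⇒ boundary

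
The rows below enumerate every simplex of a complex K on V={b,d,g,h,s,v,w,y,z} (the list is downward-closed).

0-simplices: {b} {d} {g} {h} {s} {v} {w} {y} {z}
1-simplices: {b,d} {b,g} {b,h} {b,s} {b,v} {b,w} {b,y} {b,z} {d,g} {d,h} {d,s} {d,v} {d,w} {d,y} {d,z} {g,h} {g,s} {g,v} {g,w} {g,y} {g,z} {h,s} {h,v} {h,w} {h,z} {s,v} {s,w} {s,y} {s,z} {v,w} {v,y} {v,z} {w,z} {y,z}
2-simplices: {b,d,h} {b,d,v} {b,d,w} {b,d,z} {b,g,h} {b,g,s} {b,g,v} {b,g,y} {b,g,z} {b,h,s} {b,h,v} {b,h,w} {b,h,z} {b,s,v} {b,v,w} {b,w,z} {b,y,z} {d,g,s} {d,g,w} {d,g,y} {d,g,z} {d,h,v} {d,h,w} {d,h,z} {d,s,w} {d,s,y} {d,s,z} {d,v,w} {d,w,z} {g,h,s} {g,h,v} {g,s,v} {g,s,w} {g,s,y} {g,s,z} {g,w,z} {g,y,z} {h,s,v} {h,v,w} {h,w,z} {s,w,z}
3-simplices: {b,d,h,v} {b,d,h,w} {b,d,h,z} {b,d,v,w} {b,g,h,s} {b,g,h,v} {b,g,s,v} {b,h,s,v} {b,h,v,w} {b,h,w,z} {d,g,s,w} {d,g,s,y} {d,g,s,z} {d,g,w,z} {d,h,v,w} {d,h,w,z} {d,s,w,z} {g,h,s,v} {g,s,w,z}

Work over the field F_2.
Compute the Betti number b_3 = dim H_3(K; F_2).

n_0=9 n_1=34 n_2=41 n_3=19  [Z2]
∂1: piv[bd,bg,bh,bs,bv,bw,by,bz] rk=8  ker:dg,dh,ds,dv,dw,dy,dz,gh,gs,gv,gw,gy,gz,hs,hv,hw,hz,sv,sw,sy,sz,vw,vy,vz,wz,yz
∂2: piv[bdh,bdv,bdw,bdz,bgh,bgs,bgv,bgy,bgz,bhs,bhv,bhw,bhz,bsv,bvw,bwz,byz,dgs,dgw,dgy,dgz,dsw,dsy,dsz] rk=24  ker:dhv,dhw,dhz,dvw,dwz,ghs,ghv,gsv,gsw,gsy,gsz,gwz,gyz,hsv,hvw,hwz,swz
∂3: piv[bdhv,bdhw,bdhz,bdvw,bghs,bghv,bgsv,bhsv,bhvw,bhwz,dgsw,dgsy,dgsz,dgwz,dhwz,dswz] rk=16  ker:dhvw,ghsv,gswz
b_3=(19−16)−0=3

b_3=3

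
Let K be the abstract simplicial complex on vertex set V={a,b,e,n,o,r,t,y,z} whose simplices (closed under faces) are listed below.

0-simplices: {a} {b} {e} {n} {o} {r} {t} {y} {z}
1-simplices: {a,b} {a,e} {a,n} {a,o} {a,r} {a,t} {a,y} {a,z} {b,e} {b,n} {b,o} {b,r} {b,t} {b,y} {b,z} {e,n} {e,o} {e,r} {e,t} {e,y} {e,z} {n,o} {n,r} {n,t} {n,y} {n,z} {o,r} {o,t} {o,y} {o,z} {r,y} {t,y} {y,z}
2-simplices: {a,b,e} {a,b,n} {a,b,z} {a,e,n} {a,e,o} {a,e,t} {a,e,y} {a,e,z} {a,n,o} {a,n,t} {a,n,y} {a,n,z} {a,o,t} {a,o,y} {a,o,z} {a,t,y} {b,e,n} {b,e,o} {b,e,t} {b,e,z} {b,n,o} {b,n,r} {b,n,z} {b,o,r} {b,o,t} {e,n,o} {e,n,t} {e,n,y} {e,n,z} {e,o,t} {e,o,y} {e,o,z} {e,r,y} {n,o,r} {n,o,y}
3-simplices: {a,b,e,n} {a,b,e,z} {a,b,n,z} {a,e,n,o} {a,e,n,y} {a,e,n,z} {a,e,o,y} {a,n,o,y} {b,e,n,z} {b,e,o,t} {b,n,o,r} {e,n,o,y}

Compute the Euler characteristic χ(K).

χ(K)=-1

n_0=9 n_1=33 n_2=35 n_3=12
χ=+9−33+35−12=-1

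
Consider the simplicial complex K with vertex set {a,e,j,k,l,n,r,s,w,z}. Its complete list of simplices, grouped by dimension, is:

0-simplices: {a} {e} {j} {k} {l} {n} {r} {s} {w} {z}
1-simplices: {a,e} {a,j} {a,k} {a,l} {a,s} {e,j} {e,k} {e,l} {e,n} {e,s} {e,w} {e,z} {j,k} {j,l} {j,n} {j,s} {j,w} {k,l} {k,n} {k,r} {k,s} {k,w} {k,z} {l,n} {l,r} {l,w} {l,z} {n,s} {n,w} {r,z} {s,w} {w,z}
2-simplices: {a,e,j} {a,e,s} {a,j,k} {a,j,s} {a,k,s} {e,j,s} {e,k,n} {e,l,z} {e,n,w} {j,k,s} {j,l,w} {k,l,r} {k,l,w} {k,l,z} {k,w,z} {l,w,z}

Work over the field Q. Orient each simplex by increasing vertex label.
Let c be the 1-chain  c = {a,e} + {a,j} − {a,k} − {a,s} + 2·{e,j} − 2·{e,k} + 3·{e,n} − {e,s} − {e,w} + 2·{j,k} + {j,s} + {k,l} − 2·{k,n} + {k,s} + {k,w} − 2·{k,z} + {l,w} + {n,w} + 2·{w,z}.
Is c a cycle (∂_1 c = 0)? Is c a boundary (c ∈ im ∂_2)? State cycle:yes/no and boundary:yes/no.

n_0=10 n_1=32 n_2=16  [Q]
∂1: piv[ae,aj,ak,al,as,en,ew,ez,kr] rk=9  ker:ej,ek,el,es,jk,jl,jn,js,jw,kl,kn,ks,kw,kz,ln,lr,lw,lz,ns,nw,rz,sw,wz
∂2: piv[aej,aes,ajk,ajs,aks,ekn,elz,enw,jlw,klr,klw,klz,kwz] rk=13  ker:ejs,jks,lwz
∂1c = 0
c vs im∂2: reduces to 0 ⇒ boundary

cycle:yes boundary:yes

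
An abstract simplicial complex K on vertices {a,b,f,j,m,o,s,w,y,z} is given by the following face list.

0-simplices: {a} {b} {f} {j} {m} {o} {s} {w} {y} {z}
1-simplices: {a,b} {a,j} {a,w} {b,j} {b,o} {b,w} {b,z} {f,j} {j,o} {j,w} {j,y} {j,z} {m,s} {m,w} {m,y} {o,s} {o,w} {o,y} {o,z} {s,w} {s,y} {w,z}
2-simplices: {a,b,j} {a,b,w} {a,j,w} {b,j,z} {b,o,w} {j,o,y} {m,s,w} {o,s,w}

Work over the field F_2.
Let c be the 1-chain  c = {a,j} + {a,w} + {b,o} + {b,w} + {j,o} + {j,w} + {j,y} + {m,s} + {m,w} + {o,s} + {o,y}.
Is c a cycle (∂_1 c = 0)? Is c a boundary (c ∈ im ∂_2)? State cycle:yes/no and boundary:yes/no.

cycle:yes boundary:yes

n_0=10 n_1=22 n_2=8  [Z2]
∂1: piv[ab,aj,aw,bo,bz,fj,jy,ms,mw] rk=9  ker:bj,bw,jo,jw,jz,my,os,ow,oy,oz,sw,sy,wz
∂2: piv[abj,abw,ajw,bjz,bow,joy,msw,osw] rk=8
∂1c = 0
c vs im∂2: reduces to 0 ⇒ boundary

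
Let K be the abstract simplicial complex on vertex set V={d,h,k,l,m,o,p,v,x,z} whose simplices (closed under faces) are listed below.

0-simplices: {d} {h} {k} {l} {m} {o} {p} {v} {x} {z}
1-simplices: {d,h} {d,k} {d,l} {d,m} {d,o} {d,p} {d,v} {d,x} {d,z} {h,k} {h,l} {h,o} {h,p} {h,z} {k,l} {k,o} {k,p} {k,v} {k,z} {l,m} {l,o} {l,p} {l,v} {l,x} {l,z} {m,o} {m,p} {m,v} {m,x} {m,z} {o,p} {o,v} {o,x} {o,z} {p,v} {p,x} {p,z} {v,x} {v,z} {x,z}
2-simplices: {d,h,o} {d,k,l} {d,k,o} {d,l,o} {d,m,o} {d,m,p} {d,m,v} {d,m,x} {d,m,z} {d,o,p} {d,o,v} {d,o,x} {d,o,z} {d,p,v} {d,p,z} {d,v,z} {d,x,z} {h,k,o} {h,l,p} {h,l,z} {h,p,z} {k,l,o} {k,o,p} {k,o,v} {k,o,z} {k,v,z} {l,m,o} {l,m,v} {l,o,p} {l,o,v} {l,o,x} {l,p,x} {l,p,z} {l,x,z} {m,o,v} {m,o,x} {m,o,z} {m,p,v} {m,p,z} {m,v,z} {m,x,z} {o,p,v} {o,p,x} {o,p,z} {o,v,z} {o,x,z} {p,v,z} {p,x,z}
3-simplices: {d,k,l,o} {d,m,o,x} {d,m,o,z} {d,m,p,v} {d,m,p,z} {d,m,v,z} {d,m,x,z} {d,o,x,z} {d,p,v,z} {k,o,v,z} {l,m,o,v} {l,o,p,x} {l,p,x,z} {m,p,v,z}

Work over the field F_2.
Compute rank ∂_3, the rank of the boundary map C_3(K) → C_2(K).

n_0=10 n_1=40 n_2=48 n_3=14  [Z2]
∂1: piv[dh,dk,dl,dm,do,dp,dv,dx,dz] rk=9  ker:hk,hl,ho,hp,hz,kl,ko,kp,kv,kz,lm,lo,lp,lv,lx,lz,mo,mp,mv,mx,mz,op,ov,ox,oz,pv,px,pz,vx,vz,xz
∂2: piv[dho,dkl,dko,dlo,dmo,dmp,dmv,dmx,dmz,dop,dov,dox,doz,dpv,dpz,dvz,dxz,hko,hlp,hlz,hpz,kop,kov,koz,lmo,lmv,lop,lox,lpx] rk=29  ker:klo,kvz,lov,lpz,lxz,mov,mox,moz,mpv,mpz,mvz,mxz,opv,opx,opz,ovz,oxz,pvz,pxz
∂3: piv[dklo,dmox,dmoz,dmpv,dmpz,dmvz,dmxz,doxz,dpvz,kovz,lmov,lopx,lpxz] rk=13  ker:mpvz
rk∂_3=13

rank∂_3=13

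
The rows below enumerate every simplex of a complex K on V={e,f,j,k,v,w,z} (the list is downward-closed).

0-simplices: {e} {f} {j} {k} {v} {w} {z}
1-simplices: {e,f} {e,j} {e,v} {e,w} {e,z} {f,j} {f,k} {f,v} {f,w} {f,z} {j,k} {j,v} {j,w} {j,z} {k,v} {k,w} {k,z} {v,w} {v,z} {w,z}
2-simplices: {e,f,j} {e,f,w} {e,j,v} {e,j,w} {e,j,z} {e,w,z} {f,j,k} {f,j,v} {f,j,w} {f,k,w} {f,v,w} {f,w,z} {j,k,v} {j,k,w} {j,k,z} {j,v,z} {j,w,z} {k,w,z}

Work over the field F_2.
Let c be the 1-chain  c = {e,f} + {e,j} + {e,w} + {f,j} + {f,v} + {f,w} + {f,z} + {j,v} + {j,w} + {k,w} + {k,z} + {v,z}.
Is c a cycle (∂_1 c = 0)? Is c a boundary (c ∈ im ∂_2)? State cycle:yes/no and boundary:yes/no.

n_0=7 n_1=20 n_2=18  [Z2]
∂1: piv[ef,ej,ev,ew,ez,fk] rk=6  ker:fj,fv,fw,fz,jk,jv,jw,jz,kv,kw,kz,vw,vz,wz
∂2: piv[efj,efw,ejv,ejw,ejz,ewz,fjk,fjv,fkw,fvw,fwz,jkv,jkz,jvz] rk=14  ker:fjw,jkw,jwz,kwz
∂1c = {e} + {f} + {v} + {z}

cycle:no boundary:no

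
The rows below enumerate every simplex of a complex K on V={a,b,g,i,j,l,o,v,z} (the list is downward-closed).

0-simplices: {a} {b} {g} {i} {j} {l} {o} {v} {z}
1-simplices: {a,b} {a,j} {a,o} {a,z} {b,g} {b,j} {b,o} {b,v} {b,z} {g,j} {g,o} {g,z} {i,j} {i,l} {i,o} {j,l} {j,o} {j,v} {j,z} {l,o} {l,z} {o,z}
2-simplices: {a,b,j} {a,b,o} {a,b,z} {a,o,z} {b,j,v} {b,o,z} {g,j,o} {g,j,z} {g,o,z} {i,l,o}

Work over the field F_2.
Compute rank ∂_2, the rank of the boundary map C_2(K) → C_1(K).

rank∂_2=9

n_0=9 n_1=22 n_2=10  [Z2]
∂1: piv[ab,aj,ao,az,bg,bv,ij,il] rk=8  ker:bj,bo,bz,gj,go,gz,io,jl,jo,jv,jz,lo,lz,oz
∂2: piv[abj,abo,abz,aoz,bjv,gjo,gjz,goz,ilo] rk=9  ker:boz
rk∂_2=9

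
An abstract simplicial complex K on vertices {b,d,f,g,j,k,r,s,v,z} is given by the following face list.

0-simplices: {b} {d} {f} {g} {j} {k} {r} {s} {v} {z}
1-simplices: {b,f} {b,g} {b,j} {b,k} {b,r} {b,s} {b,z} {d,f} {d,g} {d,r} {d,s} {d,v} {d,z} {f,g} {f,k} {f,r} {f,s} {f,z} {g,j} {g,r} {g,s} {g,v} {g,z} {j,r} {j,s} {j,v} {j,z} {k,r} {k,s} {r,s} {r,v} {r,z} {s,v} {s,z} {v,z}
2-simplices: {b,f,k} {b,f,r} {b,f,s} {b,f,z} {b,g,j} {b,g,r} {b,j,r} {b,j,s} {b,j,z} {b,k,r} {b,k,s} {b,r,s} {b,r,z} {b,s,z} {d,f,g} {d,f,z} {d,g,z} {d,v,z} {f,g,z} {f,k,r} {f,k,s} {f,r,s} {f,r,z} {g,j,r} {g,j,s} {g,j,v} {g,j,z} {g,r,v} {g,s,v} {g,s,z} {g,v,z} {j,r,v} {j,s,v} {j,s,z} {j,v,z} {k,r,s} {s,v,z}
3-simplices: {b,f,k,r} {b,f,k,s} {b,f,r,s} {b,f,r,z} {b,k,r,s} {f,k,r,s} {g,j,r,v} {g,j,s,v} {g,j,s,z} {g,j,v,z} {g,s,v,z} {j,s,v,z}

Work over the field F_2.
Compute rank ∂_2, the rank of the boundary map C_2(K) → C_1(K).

n_0=10 n_1=35 n_2=37 n_3=12  [Z2]
∂1: piv[bf,bg,bj,bk,br,bs,bz,df,dv] rk=9  ker:dg,dr,ds,dz,fg,fk,fr,fs,fz,gj,gr,gs,gv,gz,jr,js,jv,jz,kr,ks,rs,rv,rz,sv,sz,vz
∂2: piv[bfk,bfr,bfs,bfz,bgj,bgr,bjr,bjs,bjz,bkr,bks,brs,brz,bsz,dfg,dfz,dgz,dvz,gjs,gjv,gjz,grv,gsv,gvz] rk=24  ker:fgz,fkr,fks,frs,frz,gjr,gsz,jrv,jsv,jsz,jvz,krs,svz
∂3: piv[bfkr,bfks,bfrs,bfrz,bkrs,gjrv,gjsv,gjsz,gjvz,gsvz] rk=10  ker:fkrs,jsvz
rk∂_2=24

rank∂_2=24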